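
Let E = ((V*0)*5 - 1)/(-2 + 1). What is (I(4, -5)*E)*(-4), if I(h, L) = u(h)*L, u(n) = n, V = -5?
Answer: 80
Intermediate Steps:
I(h, L) = L*h (I(h, L) = h*L = L*h)
E = 1 (E = (-5*0*5 - 1)/(-2 + 1) = (0*5 - 1)/(-1) = (0 - 1)*(-1) = -1*(-1) = 1)
(I(4, -5)*E)*(-4) = (-5*4*1)*(-4) = -20*1*(-4) = -20*(-4) = 80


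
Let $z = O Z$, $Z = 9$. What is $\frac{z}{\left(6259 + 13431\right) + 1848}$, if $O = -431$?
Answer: $- \frac{3879}{21538} \approx -0.1801$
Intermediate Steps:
$z = -3879$ ($z = \left(-431\right) 9 = -3879$)
$\frac{z}{\left(6259 + 13431\right) + 1848} = - \frac{3879}{\left(6259 + 13431\right) + 1848} = - \frac{3879}{19690 + 1848} = - \frac{3879}{21538}$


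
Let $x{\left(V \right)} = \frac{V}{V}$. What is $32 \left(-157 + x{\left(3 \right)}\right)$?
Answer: $-4992$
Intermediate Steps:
$x{\left(V \right)} = 1$
$32 \left(-157 + x{\left(3 \right)}\right) = 32 \left(-157 + 1\right) = 32 \left(-156\right) = -4992$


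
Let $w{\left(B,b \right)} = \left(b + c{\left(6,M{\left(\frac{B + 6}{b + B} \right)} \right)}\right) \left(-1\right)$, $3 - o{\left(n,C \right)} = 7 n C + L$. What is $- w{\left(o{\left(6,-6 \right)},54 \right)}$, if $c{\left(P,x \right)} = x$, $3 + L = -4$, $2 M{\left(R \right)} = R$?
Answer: $\frac{8599}{158} \approx 54.424$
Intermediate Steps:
$M{\left(R \right)} = \frac{R}{2}$
$L = -7$ ($L = -3 - 4 = -7$)
$o{\left(n,C \right)} = 10 - 7 C n$ ($o{\left(n,C \right)} = 3 - \left(7 n C - 7\right) = 3 - \left(7 C n - 7\right) = 3 - \left(-7 + 7 C n\right) = 10 - 7 C n$)
$w{\left(B,b \right)} = - b - \frac{6 + B}{2 \left(B + b\right)}$ ($w{\left(B,b \right)} = \left(b + \frac{\left(B + 6\right) \frac{1}{b + B}}{2}\right) \left(-1\right) = \left(b + \frac{\left(6 + B\right) \frac{1}{B + b}}{2}\right) \left(-1\right) = \left(b + \frac{\frac{1}{B + b} \left(6 + B\right)}{2}\right) \left(-1\right) = \left(b + \frac{6 + B}{2 \left(B + b\right)}\right) \left(-1\right) = - b - \frac{6 + B}{2 \left(B + b\right)}$)
$- w{\left(o{\left(6,-6 \right)},54 \right)} = - \frac{-3 - \frac{10 - \left(-42\right) 6}{2} - 54 \left(\left(10 - \left(-42\right) 6\right) + 54\right)}{\left(10 - \left(-42\right) 6\right) + 54} = - \frac{-3 - \frac{10 + 252}{2} - 54 \left(\left(10 + 252\right) + 54\right)}{\left(10 + 252\right) + 54} = - \frac{-3 - 131 - 54 \left(262 + 54\right)}{262 + 54} = - \frac{-3 - 131 - 54 \cdot 316}{316} = - \frac{-3 - 131 - 17064}{316} = - \frac{-17198}{316} = \left(-1\right) \left(- \frac{8599}{158}\right) = \frac{8599}{158}$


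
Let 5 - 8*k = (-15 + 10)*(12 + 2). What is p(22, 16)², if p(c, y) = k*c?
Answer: 680625/16 ≈ 42539.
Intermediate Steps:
k = 75/8 (k = 5/8 - (-15 + 10)*(12 + 2)/8 = 5/8 - (-5)*14/8 = 5/8 - ⅛*(-70) = 5/8 + 35/4 = 75/8 ≈ 9.3750)
p(c, y) = 75*c/8
p(22, 16)² = ((75/8)*22)² = (825/4)² = 680625/16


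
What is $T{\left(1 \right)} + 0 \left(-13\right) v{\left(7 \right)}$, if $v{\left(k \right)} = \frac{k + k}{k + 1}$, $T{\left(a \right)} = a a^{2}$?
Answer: $1$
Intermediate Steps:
$T{\left(a \right)} = a^{3}$
$v{\left(k \right)} = \frac{2 k}{1 + k}$
$T{\left(1 \right)} + 0 \left(-13\right) v{\left(7 \right)} = 1^{3} + 0 \left(-13\right) 2 \cdot 7 \frac{1}{1 + 7} = 1 + 0 \cdot 2 \cdot 7 \cdot \frac{1}{8} = 1 + 0 \cdot \frac{7}{4} = 1 + 0 = 1$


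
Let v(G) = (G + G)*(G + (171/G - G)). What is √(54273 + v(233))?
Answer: √54615 ≈ 233.70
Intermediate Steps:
v(G) = 342 (v(G) = (2*G)*(G + (-G + 171/G)) = (2*G)*(171/G) = 342)
√(54273 + v(233)) = √(54273 + 342) = √54615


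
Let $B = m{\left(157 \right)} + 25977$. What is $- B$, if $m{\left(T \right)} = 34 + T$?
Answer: $-26168$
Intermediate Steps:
$B = 26168$ ($B = \left(34 + 157\right) + 25977 = 191 + 25977 = 26168$)
$- B = \left(-1\right) 26168 = -26168$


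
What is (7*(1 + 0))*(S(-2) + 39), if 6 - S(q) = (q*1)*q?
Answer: 287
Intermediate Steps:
S(q) = 6 - q² (S(q) = 6 - q*1*q = 6 - q*q = 6 - q²)
(7*(1 + 0))*(S(-2) + 39) = (7*(1 + 0))*((6 - 1*(-2)²) + 39) = (7*1)*((6 - 1*4) + 39) = 7*((6 - 4) + 39) = 7*(2 + 39) = 7*41 = 287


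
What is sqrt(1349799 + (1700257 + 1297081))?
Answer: sqrt(4347137) ≈ 2085.0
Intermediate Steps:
sqrt(1349799 + (1700257 + 1297081)) = sqrt(1349799 + 2997338) = sqrt(4347137)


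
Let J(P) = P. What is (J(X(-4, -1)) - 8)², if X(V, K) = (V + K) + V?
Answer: 289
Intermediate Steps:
X(V, K) = K + 2*V (X(V, K) = (K + V) + V = K + 2*V)
(J(X(-4, -1)) - 8)² = ((-1 + 2*(-4)) - 8)² = ((-1 - 8) - 8)² = (-9 - 8)² = (-17)² = 289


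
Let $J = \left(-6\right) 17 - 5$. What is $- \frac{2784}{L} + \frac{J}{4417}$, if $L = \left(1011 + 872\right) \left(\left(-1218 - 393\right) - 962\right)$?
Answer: $- \frac{72301955}{3057169129} \approx -0.02365$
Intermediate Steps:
$J = -107$ ($J = -102 - 5 = -107$)
$L = -4844959$ ($L = 1883 \left(-1611 - 962\right) = 1883 \left(-2573\right) = -4844959$)
$- \frac{2784}{L} + \frac{J}{4417} = - \frac{2784}{-4844959} - \frac{107}{4417} = \left(-2784\right) \left(- \frac{1}{4844959}\right) - \frac{107}{4417} = \frac{2784}{4844959} - \frac{107}{4417} = - \frac{72301955}{3057169129}$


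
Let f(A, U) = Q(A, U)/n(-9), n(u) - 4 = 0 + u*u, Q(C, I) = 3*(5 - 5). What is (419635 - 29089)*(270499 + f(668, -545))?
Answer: 105642302454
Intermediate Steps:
Q(C, I) = 0 (Q(C, I) = 3*0 = 0)
n(u) = 4 + u**2 (n(u) = 4 + (0 + u*u) = 4 + (0 + u**2) = 4 + u**2)
f(A, U) = 0 (f(A, U) = 0/(4 + (-9)**2) = 0/(4 + 81) = 0/85 = 0*(1/85) = 0)
(419635 - 29089)*(270499 + f(668, -545)) = (419635 - 29089)*(270499 + 0) = 390546*270499 = 105642302454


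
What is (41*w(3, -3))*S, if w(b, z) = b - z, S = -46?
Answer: -11316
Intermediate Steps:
(41*w(3, -3))*S = (41*(3 - 1*(-3)))*(-46) = (41*(3 + 3))*(-46) = (41*6)*(-46) = 246*(-46) = -11316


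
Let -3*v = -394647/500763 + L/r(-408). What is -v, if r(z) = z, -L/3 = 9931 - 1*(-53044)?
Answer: 3497986437/22701256 ≈ 154.09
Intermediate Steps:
L = -188925 (L = -3*(9931 - 1*(-53044)) = -3*(9931 + 53044) = -3*62975 = -188925)
v = -3497986437/22701256 (v = -(-394647/500763 - 188925/(-408))/3 = -(-394647*1/500763 - 188925*(-1/408))/3 = -(-131549/166921 + 62975/136)/3 = -⅓*10493959311/22701256 = -3497986437/22701256 ≈ -154.09)
-v = -1*(-3497986437/22701256) = 3497986437/22701256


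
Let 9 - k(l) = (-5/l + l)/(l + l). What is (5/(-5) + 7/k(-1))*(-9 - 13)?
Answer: 8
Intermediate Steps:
k(l) = 9 - (l - 5/l)/(2*l) (k(l) = 9 - (-5/l + l)/(l + l) = 9 - (l - 5/l)/(2*l))
(5/(-5) + 7/k(-1))*(-9 - 13) = (5/(-5) + 7/(17/2 + (5/2)/(-1)**2))*(-9 - 13) = (5*(-1/5) + 7/(17/2 + (5/2)*1))*(-22) = (-1 + 7/(17/2 + 5/2))*(-22) = (-1 + 7/11)*(-22) = -4/11*(-22) = 8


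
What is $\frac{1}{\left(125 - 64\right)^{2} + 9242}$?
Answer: $\frac{1}{12963} \approx 7.7143 \cdot 10^{-5}$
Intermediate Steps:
$\frac{1}{\left(125 - 64\right)^{2} + 9242} = \frac{1}{61^{2} + 9242} = \frac{1}{3721 + 9242} = \frac{1}{12963}$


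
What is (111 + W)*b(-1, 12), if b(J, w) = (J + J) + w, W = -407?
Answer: -2960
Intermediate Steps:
b(J, w) = w + 2*J (b(J, w) = 2*J + w = w + 2*J)
(111 + W)*b(-1, 12) = (111 - 407)*(12 + 2*(-1)) = -296*(12 - 2) = -296*10 = -2960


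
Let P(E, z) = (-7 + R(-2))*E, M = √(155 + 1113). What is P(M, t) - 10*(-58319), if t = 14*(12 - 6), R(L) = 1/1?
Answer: 583190 - 12*√317 ≈ 5.8298e+5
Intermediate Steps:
R(L) = 1
M = 2*√317 (M = √1268 = 2*√317 ≈ 35.609)
t = 84 (t = 14*6 = 84)
P(E, z) = -6*E (P(E, z) = (-7 + 1)*E = -6*E)
P(M, t) - 10*(-58319) = -12*√317 - 10*(-58319) = -12*√317 + 583190 = 583190 - 12*√317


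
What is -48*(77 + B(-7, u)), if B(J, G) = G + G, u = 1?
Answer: -3792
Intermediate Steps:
B(J, G) = 2*G
-48*(77 + B(-7, u)) = -48*(77 + 2*1) = -48*(77 + 2) = -48*79 = -3792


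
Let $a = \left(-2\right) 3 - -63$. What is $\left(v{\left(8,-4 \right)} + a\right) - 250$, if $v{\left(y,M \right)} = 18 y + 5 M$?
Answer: $-69$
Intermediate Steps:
$a = 57$ ($a = -6 + 63 = 57$)
$v{\left(y,M \right)} = 5 M + 18 y$
$\left(v{\left(8,-4 \right)} + a\right) - 250 = \left(\left(5 \left(-4\right) + 18 \cdot 8\right) + 57\right) - 250 = \left(\left(-20 + 144\right) + 57\right) - 250 = \left(124 + 57\right) - 250 = 181 - 250 = -69$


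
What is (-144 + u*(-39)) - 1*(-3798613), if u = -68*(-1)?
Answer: 3795817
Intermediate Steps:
u = 68
(-144 + u*(-39)) - 1*(-3798613) = (-144 + 68*(-39)) - 1*(-3798613) = (-144 - 2652) + 3798613 = -2796 + 3798613 = 3795817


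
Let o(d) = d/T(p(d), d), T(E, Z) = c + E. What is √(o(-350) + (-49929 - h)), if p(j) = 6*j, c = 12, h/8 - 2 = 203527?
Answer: I*√50807997361/174 ≈ 1295.4*I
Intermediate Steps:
h = 1628232 (h = 16 + 8*203527 = 16 + 1628216 = 1628232)
T(E, Z) = 12 + E
o(d) = d/(12 + 6*d)
√(o(-350) + (-49929 - h)) = √((⅙)*(-350)/(2 - 350) + (-49929 - 1*1628232)) = √((⅙)*(-350)/(-348) + (-49929 - 1628232)) = √((⅙)*(-350)*(-1/348) - 1678161) = √(175/1044 - 1678161) = √(-1751999909/1044) = I*√50807997361/174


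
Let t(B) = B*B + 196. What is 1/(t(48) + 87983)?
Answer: 1/90483 ≈ 1.1052e-5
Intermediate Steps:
t(B) = 196 + B² (t(B) = B² + 196 = 196 + B²)
1/(t(48) + 87983) = 1/((196 + 48²) + 87983) = 1/((196 + 2304) + 87983) = 1/(2500 + 87983) = 1/90483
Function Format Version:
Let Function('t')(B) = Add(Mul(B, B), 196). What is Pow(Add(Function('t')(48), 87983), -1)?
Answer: Rational(1, 90483) ≈ 1.1052e-5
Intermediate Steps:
Function('t')(B) = Add(196, Pow(B, 2)) (Function('t')(B) = Add(Pow(B, 2), 196) = Add(196, Pow(B, 2)))
Pow(Add(Function('t')(48), 87983), -1) = Pow(Add(Add(196, Pow(48, 2)), 87983), -1) = Pow(Add(Add(196, 2304), 87983), -1) = Pow(Add(2500, 87983), -1) = Pow(90483, -1) = Rational(1, 90483)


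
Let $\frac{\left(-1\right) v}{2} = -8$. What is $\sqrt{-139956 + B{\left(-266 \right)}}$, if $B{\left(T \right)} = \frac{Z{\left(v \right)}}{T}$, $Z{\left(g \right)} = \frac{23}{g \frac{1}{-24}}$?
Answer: $\frac{3 i \sqrt{1100301951}}{266} \approx 374.11 i$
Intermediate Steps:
$v = 16$ ($v = \left(-2\right) \left(-8\right) = 16$)
$Z{\left(g \right)} = - \frac{552}{g}$ ($Z{\left(g \right)} = \frac{23}{g \left(- \frac{1}{24}\right)} = \frac{23}{\left(- \frac{1}{24}\right) g} = 23 \left(- \frac{24}{g}\right) = - \frac{552}{g}$)
$B{\left(T \right)} = - \frac{69}{2 T}$ ($B{\left(T \right)} = \frac{\left(-552\right) \frac{1}{16}}{T} = - \frac{69}{2 T}$)
$\sqrt{-139956 + B{\left(-266 \right)}} = \sqrt{-139956 - \frac{69}{2 \left(-266\right)}} = \sqrt{-139956 - - \frac{69}{532}} = \sqrt{-139956 + \frac{69}{532}} = \sqrt{- \frac{74456523}{532}} = \frac{3 i \sqrt{1100301951}}{266}$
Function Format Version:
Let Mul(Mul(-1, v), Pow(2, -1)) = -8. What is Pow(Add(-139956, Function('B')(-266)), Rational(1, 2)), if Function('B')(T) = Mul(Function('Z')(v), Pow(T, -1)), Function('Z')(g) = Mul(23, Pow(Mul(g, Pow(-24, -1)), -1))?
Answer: Mul(Rational(3, 266), I, Pow(1100301951, Rational(1, 2))) ≈ Mul(374.11, I)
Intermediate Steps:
v = 16 (v = Mul(-2, -8) = 16)
Function('Z')(g) = Mul(-552, Pow(g, -1)) (Function('Z')(g) = Mul(23, Pow(Mul(g, Rational(-1, 24)), -1)) = Mul(23, Pow(Mul(Rational(-1, 24), g), -1)) = Mul(23, Mul(-24, Pow(g, -1))) = Mul(-552, Pow(g, -1)))
Function('B')(T) = Mul(Rational(-69, 2), Pow(T, -1)) (Function('B')(T) = Mul(Mul(-552, Pow(16, -1)), Pow(T, -1)) = Mul(Mul(-552, Rational(1, 16)), Pow(T, -1)) = Mul(Rational(-69, 2), Pow(T, -1)))
Pow(Add(-139956, Function('B')(-266)), Rational(1, 2)) = Pow(Add(-139956, Mul(Rational(-69, 2), Pow(-266, -1))), Rational(1, 2)) = Pow(Add(-139956, Mul(Rational(-69, 2), Rational(-1, 266))), Rational(1, 2)) = Pow(Add(-139956, Rational(69, 532)), Rational(1, 2)) = Pow(Rational(-74456523, 532), Rational(1, 2)) = Mul(Rational(3, 266), I, Pow(1100301951, Rational(1, 2)))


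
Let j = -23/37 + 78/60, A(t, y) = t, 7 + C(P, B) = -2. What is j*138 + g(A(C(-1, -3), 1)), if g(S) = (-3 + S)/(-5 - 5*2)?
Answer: 17467/185 ≈ 94.416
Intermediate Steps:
C(P, B) = -9 (C(P, B) = -7 - 2 = -9)
g(S) = ⅕ - S/15 (g(S) = (-3 + S)/(-5 - 10) = (-3 + S)/(-15) = (-3 + S)*(-1/15) = ⅕ - S/15)
j = 251/370 (j = -23*1/37 + 78*(1/60) = -23/37 + 13/10 = 251/370 ≈ 0.67838)
j*138 + g(A(C(-1, -3), 1)) = (251/370)*138 + (⅕ - 1/15*(-9)) = 17319/185 + (⅕ + ⅗) = 17319/185 + ⅘ = 17467/185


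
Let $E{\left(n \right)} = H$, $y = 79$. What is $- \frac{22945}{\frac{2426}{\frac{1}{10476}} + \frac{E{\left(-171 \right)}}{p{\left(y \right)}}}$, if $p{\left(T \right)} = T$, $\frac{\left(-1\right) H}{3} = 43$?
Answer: $- \frac{362531}{401553435} \approx -0.00090282$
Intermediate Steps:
$H = -129$ ($H = \left(-3\right) 43 = -129$)
$E{\left(n \right)} = -129$
$- \frac{22945}{\frac{2426}{\frac{1}{10476}} + \frac{E{\left(-171 \right)}}{p{\left(y \right)}}} = - \frac{22945}{\frac{2426}{\frac{1}{10476}} - \frac{129}{79}} = - \frac{22945}{2426 \frac{1}{\frac{1}{10476}} - \frac{129}{79}} = - \frac{22945}{2426 \cdot 10476 - \frac{129}{79}} = - \frac{22945}{25414776 - \frac{129}{79}} = - \frac{22945}{\frac{2007767175}{79}} = \left(-22945\right) \frac{79}{2007767175} = - \frac{362531}{401553435}$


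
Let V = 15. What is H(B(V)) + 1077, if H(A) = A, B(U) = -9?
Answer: 1068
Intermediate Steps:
H(B(V)) + 1077 = -9 + 1077 = 1068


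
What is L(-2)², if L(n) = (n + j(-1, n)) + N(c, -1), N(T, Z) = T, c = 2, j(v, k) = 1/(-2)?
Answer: ¼ ≈ 0.25000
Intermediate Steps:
j(v, k) = -½
L(n) = 3/2 + n (L(n) = (n - ½) + 2 = (-½ + n) + 2 = 3/2 + n)
L(-2)² = (3/2 - 2)² = (-½)² = ¼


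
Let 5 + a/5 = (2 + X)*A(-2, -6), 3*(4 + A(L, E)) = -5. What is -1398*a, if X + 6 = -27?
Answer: -1192960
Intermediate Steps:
X = -33 (X = -6 - 27 = -33)
A(L, E) = -17/3 (A(L, E) = -4 + (1/3)*(-5) = -4 - 5/3 = -17/3)
a = 2560/3 (a = -25 + 5*((2 - 33)*(-17/3)) = -25 + 5*(-31*(-17/3)) = -25 + 5*(527/3) = -25 + 2635/3 = 2560/3 ≈ 853.33)
-1398*a = -1398*2560/3 = -1192960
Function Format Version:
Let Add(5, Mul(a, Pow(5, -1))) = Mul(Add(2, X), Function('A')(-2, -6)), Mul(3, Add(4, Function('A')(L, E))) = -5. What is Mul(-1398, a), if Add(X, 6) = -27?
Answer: -1192960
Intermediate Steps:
X = -33 (X = Add(-6, -27) = -33)
Function('A')(L, E) = Rational(-17, 3) (Function('A')(L, E) = Add(-4, Mul(Rational(1, 3), -5)) = Add(-4, Rational(-5, 3)) = Rational(-17, 3))
a = Rational(2560, 3) (a = Add(-25, Mul(5, Mul(Add(2, -33), Rational(-17, 3)))) = Add(-25, Mul(5, Mul(-31, Rational(-17, 3)))) = Add(-25, Mul(5, Rational(527, 3))) = Add(-25, Rational(2635, 3)) = Rational(2560, 3) ≈ 853.33)
Mul(-1398, a) = Mul(-1398, Rational(2560, 3)) = -1192960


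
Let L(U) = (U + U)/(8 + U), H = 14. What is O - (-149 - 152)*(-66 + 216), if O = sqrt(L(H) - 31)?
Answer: 45150 + I*sqrt(3597)/11 ≈ 45150.0 + 5.4523*I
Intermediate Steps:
L(U) = 2*U/(8 + U) (L(U) = (2*U)/(8 + U) = 2*U/(8 + U))
O = I*sqrt(3597)/11 (O = sqrt(2*14/(8 + 14) - 31) = sqrt(2*14/22 - 31) = sqrt(2*14*(1/22) - 31) = sqrt(14/11 - 31) = sqrt(-327/11) = I*sqrt(3597)/11 ≈ 5.4523*I)
O - (-149 - 152)*(-66 + 216) = I*sqrt(3597)/11 - (-149 - 152)*(-66 + 216) = I*sqrt(3597)/11 - (-301)*150 = I*sqrt(3597)/11 - 1*(-45150) = I*sqrt(3597)/11 + 45150 = 45150 + I*sqrt(3597)/11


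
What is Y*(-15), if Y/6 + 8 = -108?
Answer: 10440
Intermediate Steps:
Y = -696 (Y = -48 + 6*(-108) = -48 - 648 = -696)
Y*(-15) = -696*(-15) = 10440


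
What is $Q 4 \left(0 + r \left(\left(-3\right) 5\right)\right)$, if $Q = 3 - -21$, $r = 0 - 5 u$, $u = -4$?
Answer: $-28800$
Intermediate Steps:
$r = 20$ ($r = 0 - -20 = 0 + 20 = 20$)
$Q = 24$ ($Q = 3 + 21 = 24$)
$Q 4 \left(0 + r \left(\left(-3\right) 5\right)\right) = 24 \cdot 4 \left(0 + 20 \left(\left(-3\right) 5\right)\right) = 96 \left(0 + 20 \left(-15\right)\right) = 96 \left(0 - 300\right) = 96 \left(-300\right) = -28800$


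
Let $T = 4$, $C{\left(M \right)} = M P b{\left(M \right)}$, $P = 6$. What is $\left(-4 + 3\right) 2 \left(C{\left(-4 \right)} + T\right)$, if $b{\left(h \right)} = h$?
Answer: $-200$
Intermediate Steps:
$C{\left(M \right)} = 6 M^{2}$ ($C{\left(M \right)} = M 6 M = 6 M M = 6 M^{2}$)
$\left(-4 + 3\right) 2 \left(C{\left(-4 \right)} + T\right) = \left(-4 + 3\right) 2 \left(6 \left(-4\right)^{2} + 4\right) = \left(-1\right) 2 \left(6 \cdot 16 + 4\right) = - 2 \left(96 + 4\right) = \left(-2\right) 100 = -200$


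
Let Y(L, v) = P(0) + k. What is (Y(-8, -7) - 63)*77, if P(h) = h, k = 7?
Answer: -4312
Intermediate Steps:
Y(L, v) = 7 (Y(L, v) = 0 + 7 = 7)
(Y(-8, -7) - 63)*77 = (7 - 63)*77 = -56*77 = -4312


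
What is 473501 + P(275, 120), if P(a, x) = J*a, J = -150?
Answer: 432251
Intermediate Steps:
P(a, x) = -150*a
473501 + P(275, 120) = 473501 - 150*275 = 473501 - 41250 = 432251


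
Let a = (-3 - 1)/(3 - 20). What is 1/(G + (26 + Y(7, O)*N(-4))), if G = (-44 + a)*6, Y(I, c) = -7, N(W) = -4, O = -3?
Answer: -17/3546 ≈ -0.0047941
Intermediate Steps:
a = 4/17 (a = -4/(-17) = -4*(-1/17) = 4/17 ≈ 0.23529)
G = -4464/17 (G = (-44 + 4/17)*6 = -744/17*6 = -4464/17 ≈ -262.59)
1/(G + (26 + Y(7, O)*N(-4))) = 1/(-4464/17 + (26 - 7*(-4))) = 1/(-4464/17 + (26 + 28)) = 1/(-4464/17 + 54) = 1/(-3546/17) = -17/3546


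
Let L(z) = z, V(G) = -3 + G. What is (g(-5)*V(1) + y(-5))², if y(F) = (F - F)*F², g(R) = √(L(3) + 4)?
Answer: 28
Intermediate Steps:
g(R) = √7 (g(R) = √(3 + 4) = √7)
y(F) = 0 (y(F) = 0*F² = 0)
(g(-5)*V(1) + y(-5))² = (√7*(-3 + 1) + 0)² = (√7*(-2) + 0)² = (-2*√7 + 0)² = (-2*√7)² = 28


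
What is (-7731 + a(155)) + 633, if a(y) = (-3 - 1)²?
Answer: -7082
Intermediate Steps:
a(y) = 16 (a(y) = (-4)² = 16)
(-7731 + a(155)) + 633 = (-7731 + 16) + 633 = -7715 + 633 = -7082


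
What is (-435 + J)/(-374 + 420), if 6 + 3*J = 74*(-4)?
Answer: -1607/138 ≈ -11.645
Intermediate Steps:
J = -302/3 (J = -2 + (74*(-4))/3 = -2 + (1/3)*(-296) = -2 - 296/3 = -302/3 ≈ -100.67)
(-435 + J)/(-374 + 420) = (-435 - 302/3)/(-374 + 420) = -1607/3/46 = -1607/3*1/46 = -1607/138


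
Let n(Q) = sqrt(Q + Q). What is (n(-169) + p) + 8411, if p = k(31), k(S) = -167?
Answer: 8244 + 13*I*sqrt(2) ≈ 8244.0 + 18.385*I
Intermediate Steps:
n(Q) = sqrt(2)*sqrt(Q) (n(Q) = sqrt(2*Q) = sqrt(2)*sqrt(Q))
p = -167
(n(-169) + p) + 8411 = (sqrt(2)*sqrt(-169) - 167) + 8411 = (sqrt(2)*(13*I) - 167) + 8411 = (13*I*sqrt(2) - 167) + 8411 = (-167 + 13*I*sqrt(2)) + 8411 = 8244 + 13*I*sqrt(2)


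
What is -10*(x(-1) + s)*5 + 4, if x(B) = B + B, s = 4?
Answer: -96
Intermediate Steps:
x(B) = 2*B
-10*(x(-1) + s)*5 + 4 = -10*(2*(-1) + 4)*5 + 4 = -10*(-2 + 4)*5 + 4 = -20*5 + 4 = -10*10 + 4 = -100 + 4 = -96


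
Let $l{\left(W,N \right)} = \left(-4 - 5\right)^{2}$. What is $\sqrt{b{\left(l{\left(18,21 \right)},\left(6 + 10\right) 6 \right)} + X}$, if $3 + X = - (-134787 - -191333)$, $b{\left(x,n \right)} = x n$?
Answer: $i \sqrt{48773} \approx 220.85 i$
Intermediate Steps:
$l{\left(W,N \right)} = 81$ ($l{\left(W,N \right)} = \left(-9\right)^{2} = 81$)
$b{\left(x,n \right)} = n x$
$X = -56549$ ($X = -3 - \left(-134787 - -191333\right) = -3 - \left(-134787 + 191333\right) = -3 - 56546 = -56549$)
$\sqrt{b{\left(l{\left(18,21 \right)},\left(6 + 10\right) 6 \right)} + X} = \sqrt{\left(6 + 10\right) 6 \cdot 81 - 56549} = \sqrt{16 \cdot 6 \cdot 81 - 56549} = \sqrt{96 \cdot 81 - 56549} = \sqrt{7776 - 56549} = \sqrt{-48773} = i \sqrt{48773}$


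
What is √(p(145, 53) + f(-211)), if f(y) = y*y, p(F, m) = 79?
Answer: 10*√446 ≈ 211.19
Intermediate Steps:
f(y) = y²
√(p(145, 53) + f(-211)) = √(79 + (-211)²) = √(79 + 44521) = √44600 = 10*√446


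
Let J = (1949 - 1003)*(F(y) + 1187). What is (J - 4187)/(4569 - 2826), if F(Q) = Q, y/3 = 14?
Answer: 386149/581 ≈ 664.63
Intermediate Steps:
y = 42 (y = 3*14 = 42)
J = 1162634 (J = (1949 - 1003)*(42 + 1187) = 946*1229 = 1162634)
(J - 4187)/(4569 - 2826) = (1162634 - 4187)/(4569 - 2826) = 1158447/1743 = 1158447*(1/1743) = 386149/581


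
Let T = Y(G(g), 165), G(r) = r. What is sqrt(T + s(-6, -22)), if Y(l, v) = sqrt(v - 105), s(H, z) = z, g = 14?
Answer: sqrt(-22 + 2*sqrt(15)) ≈ 3.7755*I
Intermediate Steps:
Y(l, v) = sqrt(-105 + v)
T = 2*sqrt(15) (T = sqrt(-105 + 165) = sqrt(60) = 2*sqrt(15) ≈ 7.7460)
sqrt(T + s(-6, -22)) = sqrt(2*sqrt(15) - 22) = sqrt(-22 + 2*sqrt(15))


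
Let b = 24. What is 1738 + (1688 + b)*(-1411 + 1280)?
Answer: -222534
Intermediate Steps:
1738 + (1688 + b)*(-1411 + 1280) = 1738 + (1688 + 24)*(-1411 + 1280) = 1738 + 1712*(-131) = 1738 - 224272 = -222534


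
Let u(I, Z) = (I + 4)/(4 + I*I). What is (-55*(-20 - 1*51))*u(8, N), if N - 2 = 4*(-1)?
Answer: 11715/17 ≈ 689.12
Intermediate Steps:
N = -2 (N = 2 + 4*(-1) = 2 - 4 = -2)
u(I, Z) = (4 + I)/(4 + I**2)
(-55*(-20 - 1*51))*u(8, N) = (-55*(-20 - 1*51))*((4 + 8)/(4 + 8**2)) = (-55*(-20 - 51))*(12/(4 + 64)) = (-55*(-71))*(12/68) = 3905*((1/68)*12) = 3905*(3/17) = 11715/17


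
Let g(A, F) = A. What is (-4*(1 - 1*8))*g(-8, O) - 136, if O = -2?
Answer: -360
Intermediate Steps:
(-4*(1 - 1*8))*g(-8, O) - 136 = -4*(1 - 1*8)*(-8) - 136 = -4*(1 - 8)*(-8) - 136 = -4*(-7)*(-8) - 136 = 28*(-8) - 136 = -224 - 136 = -360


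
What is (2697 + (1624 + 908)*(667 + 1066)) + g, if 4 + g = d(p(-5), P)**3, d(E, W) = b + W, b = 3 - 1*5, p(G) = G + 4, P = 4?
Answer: 4390657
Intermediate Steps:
p(G) = 4 + G
b = -2 (b = 3 - 5 = -2)
d(E, W) = -2 + W
g = 4 (g = -4 + (-2 + 4)**3 = -4 + 2**3 = -4 + 8 = 4)
(2697 + (1624 + 908)*(667 + 1066)) + g = (2697 + (1624 + 908)*(667 + 1066)) + 4 = (2697 + 2532*1733) + 4 = (2697 + 4387956) + 4 = 4390653 + 4 = 4390657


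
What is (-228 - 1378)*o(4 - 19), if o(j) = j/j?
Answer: -1606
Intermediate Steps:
o(j) = 1
(-228 - 1378)*o(4 - 19) = (-228 - 1378)*1 = -1606*1 = -1606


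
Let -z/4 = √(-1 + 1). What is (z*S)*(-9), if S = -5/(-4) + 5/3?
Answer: 0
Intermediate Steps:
S = 35/12 (S = -5*(-¼) + 5*(⅓) = 5/4 + 5/3 = 35/12 ≈ 2.9167)
z = 0 (z = -4*√(-1 + 1) = -4*√0 = -4*0 = 0)
(z*S)*(-9) = (0*(35/12))*(-9) = 0*(-9) = 0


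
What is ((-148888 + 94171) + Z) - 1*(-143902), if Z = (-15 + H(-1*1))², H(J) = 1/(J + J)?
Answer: 357701/4 ≈ 89425.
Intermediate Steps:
H(J) = 1/(2*J)
Z = 961/4 (Z = (-15 + 1/(2*((-1*1))))² = (-15 + (½)/(-1))² = (-15 + (½)*(-1))² = (-15 - ½)² = (-31/2)² = 961/4 ≈ 240.25)
((-148888 + 94171) + Z) - 1*(-143902) = ((-148888 + 94171) + 961/4) - 1*(-143902) = (-54717 + 961/4) + 143902 = -217907/4 + 143902 = 357701/4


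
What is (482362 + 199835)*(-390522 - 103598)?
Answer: -337087181640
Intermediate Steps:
(482362 + 199835)*(-390522 - 103598) = 682197*(-494120) = -337087181640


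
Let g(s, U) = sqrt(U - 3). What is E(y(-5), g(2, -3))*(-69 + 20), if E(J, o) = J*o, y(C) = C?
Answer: 245*I*sqrt(6) ≈ 600.13*I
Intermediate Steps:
g(s, U) = sqrt(-3 + U)
E(y(-5), g(2, -3))*(-69 + 20) = (-5*sqrt(-3 - 3))*(-69 + 20) = -5*I*sqrt(6)*(-49) = 245*I*sqrt(6)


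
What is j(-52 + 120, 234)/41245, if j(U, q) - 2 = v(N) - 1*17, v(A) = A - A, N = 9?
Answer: -3/8249 ≈ -0.00036368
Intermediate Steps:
v(A) = 0
j(U, q) = -15 (j(U, q) = 2 + (0 - 1*17) = 2 + (0 - 17) = 2 - 17 = -15)
j(-52 + 120, 234)/41245 = -15/41245 = -15*1/41245 = -3/8249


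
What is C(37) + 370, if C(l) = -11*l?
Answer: -37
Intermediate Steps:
C(37) + 370 = -11*37 + 370 = -407 + 370 = -37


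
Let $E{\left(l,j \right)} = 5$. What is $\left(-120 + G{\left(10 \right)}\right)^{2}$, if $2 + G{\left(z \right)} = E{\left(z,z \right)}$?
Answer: $13689$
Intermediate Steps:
$G{\left(z \right)} = 3$ ($G{\left(z \right)} = -2 + 5 = 3$)
$\left(-120 + G{\left(10 \right)}\right)^{2} = \left(-120 + 3\right)^{2} = \left(-117\right)^{2} = 13689$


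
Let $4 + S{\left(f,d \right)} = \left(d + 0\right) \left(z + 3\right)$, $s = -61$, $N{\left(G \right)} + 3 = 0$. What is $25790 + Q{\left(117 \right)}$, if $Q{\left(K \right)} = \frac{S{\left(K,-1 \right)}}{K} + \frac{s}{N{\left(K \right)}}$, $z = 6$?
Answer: $\frac{232292}{9} \approx 25810.0$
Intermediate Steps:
$N{\left(G \right)} = -3$ ($N{\left(G \right)} = -3 + 0 = -3$)
$S{\left(f,d \right)} = -4 + 9 d$ ($S{\left(f,d \right)} = -4 + \left(d + 0\right) \left(6 + 3\right) = -4 + d 9 = -4 + 9 d$)
$Q{\left(K \right)} = \frac{61}{3} - \frac{13}{K}$ ($Q{\left(K \right)} = \frac{-4 + 9 \left(-1\right)}{K} - \frac{61}{-3} = \frac{-4 - 9}{K} - - \frac{61}{3} = - \frac{13}{K} + \frac{61}{3} = \frac{61}{3} - \frac{13}{K}$)
$25790 + Q{\left(117 \right)} = 25790 + \left(\frac{61}{3} - \frac{13}{117}\right) = 25790 + \left(\frac{61}{3} - \frac{1}{9}\right) = 25790 + \frac{182}{9} = \frac{232292}{9}$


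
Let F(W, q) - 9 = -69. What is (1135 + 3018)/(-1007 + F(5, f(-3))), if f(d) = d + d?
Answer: -4153/1067 ≈ -3.8922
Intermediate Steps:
f(d) = 2*d
F(W, q) = -60 (F(W, q) = 9 - 69 = -60)
(1135 + 3018)/(-1007 + F(5, f(-3))) = (1135 + 3018)/(-1007 - 60) = 4153/(-1067) = 4153*(-1/1067) = -4153/1067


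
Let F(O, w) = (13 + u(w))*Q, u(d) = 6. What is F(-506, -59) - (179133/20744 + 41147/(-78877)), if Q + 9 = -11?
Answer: -635041225713/1636224488 ≈ -388.11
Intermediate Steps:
Q = -20 (Q = -9 - 11 = -20)
F(O, w) = -380 (F(O, w) = (13 + 6)*(-20) = 19*(-20) = -380)
F(-506, -59) - (179133/20744 + 41147/(-78877)) = -380 - (179133/20744 + 41147/(-78877)) = -380 - (179133*(1/20744) + 41147*(-1/78877)) = -380 - (179133/20744 - 41147/78877) = -380 - 1*13275920273/1636224488 = -380 - 13275920273/1636224488 = -635041225713/1636224488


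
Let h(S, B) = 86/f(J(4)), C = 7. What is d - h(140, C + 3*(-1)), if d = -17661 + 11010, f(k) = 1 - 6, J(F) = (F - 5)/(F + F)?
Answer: -33169/5 ≈ -6633.8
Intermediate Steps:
J(F) = (-5 + F)/(2*F) (J(F) = (-5 + F)/((2*F)) = (-5 + F)*(1/(2*F)) = (-5 + F)/(2*F))
f(k) = -5
h(S, B) = -86/5 (h(S, B) = 86/(-5) = 86*(-⅕) = -86/5)
d = -6651
d - h(140, C + 3*(-1)) = -6651 - 1*(-86/5) = -6651 + 86/5 = -33169/5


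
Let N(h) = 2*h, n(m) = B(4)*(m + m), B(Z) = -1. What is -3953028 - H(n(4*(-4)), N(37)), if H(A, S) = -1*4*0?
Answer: -3953028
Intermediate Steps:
n(m) = -2*m (n(m) = -(m + m) = -2*m)
H(A, S) = 0 (H(A, S) = -4*0 = 0)
-3953028 - H(n(4*(-4)), N(37)) = -3953028 - 1*0 = -3953028 + 0 = -3953028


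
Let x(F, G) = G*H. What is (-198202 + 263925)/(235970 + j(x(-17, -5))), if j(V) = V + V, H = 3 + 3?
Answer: 65723/235910 ≈ 0.27859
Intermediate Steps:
H = 6
x(F, G) = 6*G (x(F, G) = G*6 = 6*G)
j(V) = 2*V
(-198202 + 263925)/(235970 + j(x(-17, -5))) = (-198202 + 263925)/(235970 + 2*(6*(-5))) = 65723/(235970 + 2*(-30)) = 65723/(235970 - 60) = 65723/235910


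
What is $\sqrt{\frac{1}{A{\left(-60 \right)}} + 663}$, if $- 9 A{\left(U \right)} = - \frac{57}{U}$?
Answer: $\frac{\sqrt{235923}}{19} \approx 25.564$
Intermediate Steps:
$A{\left(U \right)} = \frac{19}{3 U}$ ($A{\left(U \right)} = - \frac{\left(-57\right) \frac{1}{U}}{9} = \frac{19}{3 U}$)
$\sqrt{\frac{1}{A{\left(-60 \right)}} + 663} = \sqrt{\frac{1}{\frac{19}{3} \frac{1}{-60}} + 663} = \sqrt{\frac{1}{\frac{19}{3} \left(- \frac{1}{60}\right)} + 663} = \sqrt{\frac{1}{- \frac{19}{180}} + 663} = \sqrt{- \frac{180}{19} + 663} = \sqrt{\frac{12417}{19}} = \frac{\sqrt{235923}}{19}$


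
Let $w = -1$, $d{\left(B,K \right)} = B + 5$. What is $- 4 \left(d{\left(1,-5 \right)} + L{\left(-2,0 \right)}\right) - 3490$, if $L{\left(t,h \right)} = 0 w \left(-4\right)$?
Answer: $-3514$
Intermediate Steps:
$d{\left(B,K \right)} = 5 + B$
$L{\left(t,h \right)} = 0$ ($L{\left(t,h \right)} = 0 \left(-1\right) \left(-4\right) = 0 \left(-4\right) = 0$)
$- 4 \left(d{\left(1,-5 \right)} + L{\left(-2,0 \right)}\right) - 3490 = - 4 \left(\left(5 + 1\right) + 0\right) - 3490 = - 4 \left(6 + 0\right) - 3490 = \left(-4\right) 6 - 3490 = -24 - 3490 = -3514$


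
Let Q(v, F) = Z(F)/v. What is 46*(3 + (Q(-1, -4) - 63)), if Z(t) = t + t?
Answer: -2392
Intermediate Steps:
Z(t) = 2*t
Q(v, F) = 2*F/v (Q(v, F) = (2*F)/v = 2*F/v)
46*(3 + (Q(-1, -4) - 63)) = 46*(3 + (2*(-4)/(-1) - 63)) = 46*(3 + (2*(-4)*(-1) - 63)) = 46*(3 + (8 - 63)) = 46*(3 - 55) = 46*(-52) = -2392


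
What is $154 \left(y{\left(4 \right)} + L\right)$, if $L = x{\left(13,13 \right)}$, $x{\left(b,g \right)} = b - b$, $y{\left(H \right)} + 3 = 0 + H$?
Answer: $154$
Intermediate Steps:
$y{\left(H \right)} = -3 + H$ ($y{\left(H \right)} = -3 + \left(0 + H\right) = -3 + H$)
$x{\left(b,g \right)} = 0$
$L = 0$
$154 \left(y{\left(4 \right)} + L\right) = 154 \left(\left(-3 + 4\right) + 0\right) = 154 \left(1 + 0\right) = 154 \cdot 1 = 154$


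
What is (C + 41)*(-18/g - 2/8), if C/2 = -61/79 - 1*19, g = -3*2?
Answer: 1265/316 ≈ 4.0032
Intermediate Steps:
g = -6
C = -3124/79 (C = 2*(-61/79 - 1*19) = 2*(-61*1/79 - 19) = 2*(-61/79 - 19) = 2*(-1562/79) = -3124/79 ≈ -39.544)
(C + 41)*(-18/g - 2/8) = (-3124/79 + 41)*(-18/(-6) - 2/8) = 115*(-18*(-⅙) - 2*⅛)/79 = 115*(3 - ¼)/79 = (115/79)*(11/4) = 1265/316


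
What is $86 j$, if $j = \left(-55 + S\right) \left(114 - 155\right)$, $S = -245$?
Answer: $1057800$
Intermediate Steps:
$j = 12300$ ($j = \left(-55 - 245\right) \left(114 - 155\right) = \left(-300\right) \left(-41\right) = 12300$)
$86 j = 86 \cdot 12300 = 1057800$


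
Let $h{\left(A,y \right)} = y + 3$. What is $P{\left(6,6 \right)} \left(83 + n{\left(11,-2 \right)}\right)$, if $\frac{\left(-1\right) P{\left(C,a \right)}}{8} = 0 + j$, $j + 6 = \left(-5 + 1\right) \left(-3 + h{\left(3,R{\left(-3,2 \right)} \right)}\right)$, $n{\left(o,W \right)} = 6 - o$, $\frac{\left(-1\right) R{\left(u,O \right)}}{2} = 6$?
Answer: $-26208$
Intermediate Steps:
$R{\left(u,O \right)} = -12$ ($R{\left(u,O \right)} = \left(-2\right) 6 = -12$)
$h{\left(A,y \right)} = 3 + y$
$j = 42$ ($j = -6 + \left(-5 + 1\right) \left(-3 + \left(3 - 12\right)\right) = -6 - 4 \left(-3 - 9\right) = -6 - -48 = -6 + 48 = 42$)
$P{\left(C,a \right)} = -336$ ($P{\left(C,a \right)} = - 8 \left(0 + 42\right) = \left(-8\right) 42 = -336$)
$P{\left(6,6 \right)} \left(83 + n{\left(11,-2 \right)}\right) = - 336 \left(83 + \left(6 - 11\right)\right) = - 336 \left(83 - 5\right) = \left(-336\right) 78 = -26208$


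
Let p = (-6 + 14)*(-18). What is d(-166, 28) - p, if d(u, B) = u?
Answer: -22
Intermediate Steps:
p = -144 (p = 8*(-18) = -144)
d(-166, 28) - p = -166 - 1*(-144) = -166 + 144 = -22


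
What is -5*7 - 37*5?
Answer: -220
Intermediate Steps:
-5*7 - 37*5 = -35 - 185 = -220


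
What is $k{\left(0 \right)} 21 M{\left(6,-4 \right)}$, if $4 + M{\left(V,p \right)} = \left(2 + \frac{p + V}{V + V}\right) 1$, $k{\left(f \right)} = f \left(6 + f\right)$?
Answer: $0$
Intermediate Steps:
$M{\left(V,p \right)} = -2 + \frac{V + p}{2 V}$ ($M{\left(V,p \right)} = -4 + \left(2 + \frac{p + V}{V + V}\right) 1 = -4 + \left(2 + \frac{V + p}{2 V}\right) 1 = -4 + \left(2 + \frac{V + p}{2 V}\right) = -2 + \frac{V + p}{2 V}$)
$k{\left(0 \right)} 21 M{\left(6,-4 \right)} = 0 \left(6 + 0\right) 21 \frac{-4 - 18}{2 \cdot 6} = 0 \cdot 6 \cdot 21 \cdot \frac{1}{2} \cdot \frac{1}{6} \left(-4 - 18\right) = 0 \cdot 21 \cdot \frac{1}{2} \cdot \frac{1}{6} \left(-22\right) = 0 \left(- \frac{11}{6}\right) = 0$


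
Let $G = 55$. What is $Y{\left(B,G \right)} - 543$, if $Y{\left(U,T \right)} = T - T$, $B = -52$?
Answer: $-543$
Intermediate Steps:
$Y{\left(U,T \right)} = 0$
$Y{\left(B,G \right)} - 543 = 0 - 543 = -543$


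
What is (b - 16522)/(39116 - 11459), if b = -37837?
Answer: -54359/27657 ≈ -1.9655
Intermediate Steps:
(b - 16522)/(39116 - 11459) = (-37837 - 16522)/(39116 - 11459) = -54359/27657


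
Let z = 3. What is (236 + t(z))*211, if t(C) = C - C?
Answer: 49796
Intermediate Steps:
t(C) = 0
(236 + t(z))*211 = (236 + 0)*211 = 236*211 = 49796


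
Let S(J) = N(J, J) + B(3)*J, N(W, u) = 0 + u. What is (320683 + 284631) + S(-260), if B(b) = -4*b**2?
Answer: 614414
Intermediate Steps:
N(W, u) = u
S(J) = -35*J (S(J) = J + (-4*3**2)*J = J + (-4*9)*J = J - 36*J = -35*J)
(320683 + 284631) + S(-260) = (320683 + 284631) - 35*(-260) = 605314 + 9100 = 614414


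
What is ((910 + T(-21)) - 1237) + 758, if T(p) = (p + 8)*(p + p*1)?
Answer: 977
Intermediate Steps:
T(p) = 2*p*(8 + p) (T(p) = (8 + p)*(p + p) = (8 + p)*(2*p) = 2*p*(8 + p))
((910 + T(-21)) - 1237) + 758 = ((910 + 2*(-21)*(8 - 21)) - 1237) + 758 = ((910 + 2*(-21)*(-13)) - 1237) + 758 = ((910 + 546) - 1237) + 758 = (1456 - 1237) + 758 = 219 + 758 = 977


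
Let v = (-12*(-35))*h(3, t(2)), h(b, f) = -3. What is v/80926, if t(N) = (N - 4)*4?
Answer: -630/40463 ≈ -0.015570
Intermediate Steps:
t(N) = -16 + 4*N (t(N) = (-4 + N)*4 = -16 + 4*N)
v = -1260 (v = -12*(-35)*(-3) = 420*(-3) = -1260)
v/80926 = -1260/80926 = -1260*1/80926 = -630/40463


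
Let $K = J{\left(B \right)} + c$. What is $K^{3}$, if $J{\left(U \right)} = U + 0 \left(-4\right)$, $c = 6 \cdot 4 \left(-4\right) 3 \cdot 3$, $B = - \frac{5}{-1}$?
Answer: $-633839779$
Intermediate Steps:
$B = 5$ ($B = \left(-5\right) \left(-1\right) = 5$)
$c = -864$ ($c = 24 \left(\left(-12\right) 3\right) = 24 \left(-36\right) = -864$)
$J{\left(U \right)} = U$ ($J{\left(U \right)} = U + 0 = U$)
$K = -859$ ($K = 5 - 864 = -859$)
$K^{3} = \left(-859\right)^{3} = -633839779$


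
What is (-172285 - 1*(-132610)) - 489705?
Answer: -529380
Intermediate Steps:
(-172285 - 1*(-132610)) - 489705 = (-172285 + 132610) - 489705 = -39675 - 489705 = -529380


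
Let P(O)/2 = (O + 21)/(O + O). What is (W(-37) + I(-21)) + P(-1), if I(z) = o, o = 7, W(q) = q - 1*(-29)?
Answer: -21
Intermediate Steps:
W(q) = 29 + q (W(q) = q + 29 = 29 + q)
P(O) = (21 + O)/O (P(O) = 2*((O + 21)/(O + O)) = 2*((21 + O)/((2*O))) = 2*((21 + O)*(1/(2*O))) = 2*((21 + O)/(2*O)) = (21 + O)/O)
I(z) = 7
(W(-37) + I(-21)) + P(-1) = ((29 - 37) + 7) + (21 - 1)/(-1) = (-8 + 7) - 1*20 = -1 - 20 = -21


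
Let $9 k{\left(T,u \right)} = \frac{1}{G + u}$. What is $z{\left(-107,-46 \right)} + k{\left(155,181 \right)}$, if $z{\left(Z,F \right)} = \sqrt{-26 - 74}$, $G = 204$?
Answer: $\frac{1}{3465} + 10 i \approx 0.0002886 + 10.0 i$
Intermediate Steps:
$z{\left(Z,F \right)} = 10 i$ ($z{\left(Z,F \right)} = \sqrt{-100} = 10 i$)
$k{\left(T,u \right)} = \frac{1}{9 \left(204 + u\right)}$
$z{\left(-107,-46 \right)} + k{\left(155,181 \right)} = 10 i + \frac{1}{9 \left(204 + 181\right)} = 10 i + \frac{1}{9 \cdot 385} = 10 i + \frac{1}{9} \cdot \frac{1}{385} = 10 i + \frac{1}{3465} = \frac{1}{3465} + 10 i$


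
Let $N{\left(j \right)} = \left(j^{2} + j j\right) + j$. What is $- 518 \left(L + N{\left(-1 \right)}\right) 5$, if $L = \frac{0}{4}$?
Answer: $-2590$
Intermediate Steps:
$N{\left(j \right)} = j + 2 j^{2}$ ($N{\left(j \right)} = \left(j^{2} + j^{2}\right) + j = 2 j^{2} + j = j + 2 j^{2}$)
$L = 0$ ($L = 0 \cdot \frac{1}{4} = 0$)
$- 518 \left(L + N{\left(-1 \right)}\right) 5 = - 518 \left(0 - \left(1 + 2 \left(-1\right)\right)\right) 5 = - 518 \left(0 - \left(1 - 2\right)\right) 5 = - 518 \left(0 - -1\right) 5 = - 518 \left(0 + 1\right) 5 = - 518 \cdot 1 \cdot 5 = \left(-518\right) 5 = -2590$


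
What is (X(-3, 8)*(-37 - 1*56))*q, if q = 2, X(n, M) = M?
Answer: -1488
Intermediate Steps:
(X(-3, 8)*(-37 - 1*56))*q = (8*(-37 - 1*56))*2 = (8*(-37 - 56))*2 = (8*(-93))*2 = -744*2 = -1488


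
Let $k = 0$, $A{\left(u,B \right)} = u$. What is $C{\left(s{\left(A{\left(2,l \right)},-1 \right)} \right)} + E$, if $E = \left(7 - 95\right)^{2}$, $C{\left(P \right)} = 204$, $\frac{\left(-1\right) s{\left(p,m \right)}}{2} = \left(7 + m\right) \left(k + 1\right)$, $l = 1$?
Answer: $7948$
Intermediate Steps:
$s{\left(p,m \right)} = -14 - 2 m$ ($s{\left(p,m \right)} = - 2 \left(7 + m\right) \left(0 + 1\right) = - 2 \left(7 + m\right) 1 = - 2 \left(7 + m\right) = -14 - 2 m$)
$E = 7744$ ($E = \left(-88\right)^{2} = 7744$)
$C{\left(s{\left(A{\left(2,l \right)},-1 \right)} \right)} + E = 204 + 7744 = 7948$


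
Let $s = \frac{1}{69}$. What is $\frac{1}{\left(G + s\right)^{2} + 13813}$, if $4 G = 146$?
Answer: $\frac{19044}{288446293} \approx 6.6023 \cdot 10^{-5}$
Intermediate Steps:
$G = \frac{73}{2}$ ($G = \frac{1}{4} \cdot 146 = \frac{73}{2} \approx 36.5$)
$s = \frac{1}{69} \approx 0.014493$
$\frac{1}{\left(G + s\right)^{2} + 13813} = \frac{1}{\left(\frac{73}{2} + \frac{1}{69}\right)^{2} + 13813} = \frac{1}{\left(\frac{5039}{138}\right)^{2} + 13813} = \frac{1}{\frac{25391521}{19044} + 13813} = \frac{1}{\frac{288446293}{19044}} = \frac{19044}{288446293}$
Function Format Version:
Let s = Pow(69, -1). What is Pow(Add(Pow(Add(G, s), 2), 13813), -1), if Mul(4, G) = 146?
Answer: Rational(19044, 288446293) ≈ 6.6023e-5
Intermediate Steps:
G = Rational(73, 2) (G = Mul(Rational(1, 4), 146) = Rational(73, 2) ≈ 36.500)
s = Rational(1, 69) ≈ 0.014493
Pow(Add(Pow(Add(G, s), 2), 13813), -1) = Pow(Add(Pow(Add(Rational(73, 2), Rational(1, 69)), 2), 13813), -1) = Pow(Add(Pow(Rational(5039, 138), 2), 13813), -1) = Pow(Add(Rational(25391521, 19044), 13813), -1) = Pow(Rational(288446293, 19044), -1) = Rational(19044, 288446293)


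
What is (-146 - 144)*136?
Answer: -39440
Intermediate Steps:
(-146 - 144)*136 = -290*136 = -39440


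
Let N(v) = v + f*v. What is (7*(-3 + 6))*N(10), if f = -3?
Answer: -420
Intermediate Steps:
N(v) = -2*v (N(v) = v - 3*v = -2*v)
(7*(-3 + 6))*N(10) = (7*(-3 + 6))*(-2*10) = (7*3)*(-20) = 21*(-20) = -420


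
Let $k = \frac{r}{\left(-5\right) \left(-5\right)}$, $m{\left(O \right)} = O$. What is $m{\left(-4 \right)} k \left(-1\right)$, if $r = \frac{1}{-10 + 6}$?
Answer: $- \frac{1}{25} \approx -0.04$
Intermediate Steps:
$r = - \frac{1}{4}$ ($r = \frac{1}{-4} = - \frac{1}{4} \approx -0.25$)
$k = - \frac{1}{100}$ ($k = - \frac{1}{4 \left(\left(-5\right) \left(-5\right)\right)} = - \frac{1}{4 \cdot 25} = \left(- \frac{1}{4}\right) \frac{1}{25} = - \frac{1}{100} \approx -0.01$)
$m{\left(-4 \right)} k \left(-1\right) = \left(-4\right) \left(- \frac{1}{100}\right) \left(-1\right) = \frac{1}{25} \left(-1\right) = - \frac{1}{25}$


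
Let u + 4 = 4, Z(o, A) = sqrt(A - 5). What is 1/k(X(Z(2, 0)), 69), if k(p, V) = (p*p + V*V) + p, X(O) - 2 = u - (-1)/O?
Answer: 5*I/(5*sqrt(5) + 23834*I) ≈ 0.00020978 + 9.8408e-8*I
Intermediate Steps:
Z(o, A) = sqrt(-5 + A)
u = 0 (u = -4 + 4 = 0)
X(O) = 2 + 1/O (X(O) = 2 + (0 - (-1)/O) = 2 + (0 + 1/O) = 2 + 1/O)
k(p, V) = p + V**2 + p**2 (k(p, V) = (p**2 + V**2) + p = (V**2 + p**2) + p = p + V**2 + p**2)
1/k(X(Z(2, 0)), 69) = 1/((2 + 1/(sqrt(-5 + 0))) + 69**2 + (2 + 1/(sqrt(-5 + 0)))**2) = 1/((2 + 1/(sqrt(-5))) + 4761 + (2 + 1/(sqrt(-5)))**2) = 1/((2 + 1/(I*sqrt(5))) + 4761 + (2 + 1/(I*sqrt(5)))**2) = 1/((2 - I*sqrt(5)/5) + 4761 + (2 - I*sqrt(5)/5)**2) = 1/(4763 + (2 - I*sqrt(5)/5)**2 - I*sqrt(5)/5)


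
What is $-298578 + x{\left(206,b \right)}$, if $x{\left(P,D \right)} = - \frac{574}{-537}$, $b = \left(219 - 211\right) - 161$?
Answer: $- \frac{160335812}{537} \approx -2.9858 \cdot 10^{5}$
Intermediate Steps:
$b = -153$ ($b = 8 - 161 = -153$)
$x{\left(P,D \right)} = \frac{574}{537}$ ($x{\left(P,D \right)} = \left(-574\right) \left(- \frac{1}{537}\right) = \frac{574}{537}$)
$-298578 + x{\left(206,b \right)} = -298578 + \frac{574}{537} = - \frac{160335812}{537}$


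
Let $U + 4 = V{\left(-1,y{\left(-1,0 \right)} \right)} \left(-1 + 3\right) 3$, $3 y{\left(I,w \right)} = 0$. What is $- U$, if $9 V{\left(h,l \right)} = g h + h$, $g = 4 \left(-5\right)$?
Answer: $- \frac{26}{3} \approx -8.6667$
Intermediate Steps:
$g = -20$
$y{\left(I,w \right)} = 0$ ($y{\left(I,w \right)} = \frac{1}{3} \cdot 0 = 0$)
$V{\left(h,l \right)} = - \frac{19 h}{9}$ ($V{\left(h,l \right)} = \frac{- 20 h + h}{9} = \frac{\left(-19\right) h}{9} = - \frac{19 h}{9}$)
$U = \frac{26}{3}$ ($U = -4 + \left(- \frac{19}{9}\right) \left(-1\right) \left(-1 + 3\right) 3 = -4 + \frac{19}{9} \cdot 2 \cdot 3 = -4 + \frac{38}{9} \cdot 3 = -4 + \frac{38}{3} = \frac{26}{3} \approx 8.6667$)
$- U = \left(-1\right) \frac{26}{3} = - \frac{26}{3}$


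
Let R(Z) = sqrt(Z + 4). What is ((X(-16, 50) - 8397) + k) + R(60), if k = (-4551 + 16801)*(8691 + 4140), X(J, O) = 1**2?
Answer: 157171362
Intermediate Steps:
X(J, O) = 1
k = 157179750 (k = 12250*12831 = 157179750)
R(Z) = sqrt(4 + Z)
((X(-16, 50) - 8397) + k) + R(60) = ((1 - 8397) + 157179750) + sqrt(4 + 60) = (-8396 + 157179750) + sqrt(64) = 157171354 + 8 = 157171362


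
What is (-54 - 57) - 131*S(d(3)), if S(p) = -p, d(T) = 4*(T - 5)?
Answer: -1159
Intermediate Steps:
d(T) = -20 + 4*T (d(T) = 4*(-5 + T) = -20 + 4*T)
(-54 - 57) - 131*S(d(3)) = (-54 - 57) - (-131)*(-20 + 4*3) = -111 - (-131)*(-20 + 12) = -111 - (-131)*(-8) = -111 - 131*8 = -111 - 1048 = -1159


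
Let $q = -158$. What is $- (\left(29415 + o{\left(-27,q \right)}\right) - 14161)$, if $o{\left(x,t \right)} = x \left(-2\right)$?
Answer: $-15308$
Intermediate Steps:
$o{\left(x,t \right)} = - 2 x$
$- (\left(29415 + o{\left(-27,q \right)}\right) - 14161) = - (\left(29415 - -54\right) - 14161) = - (\left(29415 + 54\right) - 14161) = - (29469 - 14161) = \left(-1\right) 15308 = -15308$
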